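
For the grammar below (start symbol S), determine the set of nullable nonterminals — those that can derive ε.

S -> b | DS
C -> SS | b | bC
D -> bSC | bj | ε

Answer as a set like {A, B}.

Directly nullable (have an ε-rule): {D}.
Not nullable: C, S — each has a terminal in every rule's right-hand side or depends on a non-nullable symbol.

{D}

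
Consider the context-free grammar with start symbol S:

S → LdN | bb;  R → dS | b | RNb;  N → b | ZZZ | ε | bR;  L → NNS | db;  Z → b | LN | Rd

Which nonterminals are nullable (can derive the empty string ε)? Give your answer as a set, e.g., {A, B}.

{N}

Directly nullable (have an ε-rule): {N}.
Not nullable: L, R, S, Z — each has a terminal in every rule's right-hand side or depends on a non-nullable symbol.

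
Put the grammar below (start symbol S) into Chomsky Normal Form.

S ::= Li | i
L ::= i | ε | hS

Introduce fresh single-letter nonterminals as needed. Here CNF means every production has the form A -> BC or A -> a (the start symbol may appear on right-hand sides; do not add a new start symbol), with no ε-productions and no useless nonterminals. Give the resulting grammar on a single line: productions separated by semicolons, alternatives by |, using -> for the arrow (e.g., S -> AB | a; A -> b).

Nullable: {L}; after ε-elimination: S -> i | Li; L -> i | hS.
No unit productions to eliminate.
TERM: introduce A -> h, B -> i and substitute in every rule of length ≥2.

S -> i | LB; A -> h; B -> i; L -> i | AS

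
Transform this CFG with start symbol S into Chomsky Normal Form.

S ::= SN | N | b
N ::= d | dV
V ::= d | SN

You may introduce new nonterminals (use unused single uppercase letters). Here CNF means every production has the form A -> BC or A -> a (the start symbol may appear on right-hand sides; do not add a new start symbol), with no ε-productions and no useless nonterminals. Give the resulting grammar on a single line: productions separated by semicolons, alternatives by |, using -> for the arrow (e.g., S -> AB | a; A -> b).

No ε-productions.
After unit-elimination: S -> b | d | SN | dV; N -> d | dV; V -> d | SN.
TERM: introduce A -> d and substitute in every rule of length ≥2.

S -> b | d | AV | SN; A -> d; N -> d | AV; V -> d | SN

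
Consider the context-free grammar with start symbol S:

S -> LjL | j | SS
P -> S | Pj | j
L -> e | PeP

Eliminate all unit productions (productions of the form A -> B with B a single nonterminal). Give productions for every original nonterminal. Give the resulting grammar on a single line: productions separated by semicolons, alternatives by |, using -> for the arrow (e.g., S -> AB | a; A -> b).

Unit productions: P->S.
Unit pairs (A ⇒* B via units): (P,S).
S: inherits non-unit rules of {S} → LjL | SS | j.
L: inherits non-unit rules of {L} → PeP | e.
P: inherits non-unit rules of {P, S} → LjL | Pj | SS | j.

S -> j | SS | LjL; L -> e | PeP; P -> j | Pj | SS | LjL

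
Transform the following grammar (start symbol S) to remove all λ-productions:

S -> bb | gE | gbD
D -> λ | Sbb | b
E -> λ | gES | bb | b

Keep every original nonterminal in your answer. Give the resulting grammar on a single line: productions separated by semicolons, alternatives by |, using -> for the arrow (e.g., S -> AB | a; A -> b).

Nullable set: {D, E}.
S -> gE: E nullable, giving g | gE.
S -> gbD: D nullable, giving gb | gbD.
Drop D -> λ.
Drop E -> λ.
E -> gES: E nullable, giving gES | gS.
Unchanged (no nullable symbols): S -> bb; D -> Sbb; D -> b; E -> b; E -> bb.

S -> g | bb | gE | gb | gbD; D -> b | Sbb; E -> b | bb | gS | gES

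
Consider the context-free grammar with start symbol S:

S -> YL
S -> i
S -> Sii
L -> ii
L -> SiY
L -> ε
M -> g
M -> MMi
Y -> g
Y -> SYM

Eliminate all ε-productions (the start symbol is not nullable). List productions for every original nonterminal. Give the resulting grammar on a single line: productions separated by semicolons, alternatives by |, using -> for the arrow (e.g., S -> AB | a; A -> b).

S -> Y | i | YL | Sii; L -> ii | SiY; M -> g | MMi; Y -> g | SYM

Nullable set: {L}.
S -> YL: L nullable, giving Y | YL.
Drop L -> ε.
Unchanged (no nullable symbols): S -> Sii; S -> i; L -> SiY; L -> ii; M -> MMi; M -> g; Y -> SYM; Y -> g.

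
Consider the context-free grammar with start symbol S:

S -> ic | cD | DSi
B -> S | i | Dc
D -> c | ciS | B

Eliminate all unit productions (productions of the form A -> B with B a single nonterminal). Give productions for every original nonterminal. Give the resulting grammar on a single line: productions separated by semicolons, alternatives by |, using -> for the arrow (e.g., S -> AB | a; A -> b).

Unit productions: B->S, D->B.
Unit pairs (A ⇒* B via units): (B,S), (D,B), (D,S).
S: inherits non-unit rules of {S} → DSi | cD | ic.
B: inherits non-unit rules of {B, S} → DSi | Dc | cD | i | ic.
D: inherits non-unit rules of {B, D, S} → DSi | Dc | c | cD | ciS | i | ic.

S -> cD | ic | DSi; B -> i | Dc | cD | ic | DSi; D -> c | i | Dc | cD | ic | DSi | ciS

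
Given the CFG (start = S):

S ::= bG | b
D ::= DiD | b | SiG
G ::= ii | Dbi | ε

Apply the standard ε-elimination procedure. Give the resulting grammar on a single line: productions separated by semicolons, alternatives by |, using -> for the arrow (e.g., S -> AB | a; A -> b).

Nullable set: {G}.
S -> bG: G nullable, giving b | bG.
D -> SiG: G nullable, giving Si | SiG.
Drop G -> ε.
Unchanged (no nullable symbols): S -> b; D -> DiD; D -> b; G -> Dbi; G -> ii.

S -> b | bG; D -> b | Si | DiD | SiG; G -> ii | Dbi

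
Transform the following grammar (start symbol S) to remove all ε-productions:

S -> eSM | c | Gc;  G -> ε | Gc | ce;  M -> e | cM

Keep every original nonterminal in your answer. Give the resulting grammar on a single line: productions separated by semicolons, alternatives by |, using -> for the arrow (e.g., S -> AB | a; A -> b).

Nullable set: {G}.
S -> Gc: G nullable, giving Gc | c.
Drop G -> ε.
G -> Gc: G nullable, giving Gc | c.
Unchanged (no nullable symbols): S -> c; S -> eSM; G -> ce; M -> cM; M -> e.

S -> c | Gc | eSM; G -> c | Gc | ce; M -> e | cM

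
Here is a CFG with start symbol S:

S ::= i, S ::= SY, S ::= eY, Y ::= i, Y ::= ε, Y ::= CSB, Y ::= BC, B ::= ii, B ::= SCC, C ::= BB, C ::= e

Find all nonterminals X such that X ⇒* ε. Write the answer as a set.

{Y}

Directly nullable (have an ε-rule): {Y}.
Not nullable: B, C, S — each has a terminal in every rule's right-hand side or depends on a non-nullable symbol.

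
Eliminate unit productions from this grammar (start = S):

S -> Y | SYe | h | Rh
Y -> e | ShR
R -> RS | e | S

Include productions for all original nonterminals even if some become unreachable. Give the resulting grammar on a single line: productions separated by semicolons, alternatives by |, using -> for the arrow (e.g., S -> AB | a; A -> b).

S -> e | h | Rh | SYe | ShR; R -> e | h | RS | Rh | SYe | ShR; Y -> e | ShR

Unit productions: R->S, S->Y.
Unit pairs (A ⇒* B via units): (R,S), (R,Y), (S,Y).
S: inherits non-unit rules of {S, Y} → Rh | SYe | ShR | e | h.
R: inherits non-unit rules of {R, S, Y} → RS | Rh | SYe | ShR | e | h.
Y: inherits non-unit rules of {Y} → ShR | e.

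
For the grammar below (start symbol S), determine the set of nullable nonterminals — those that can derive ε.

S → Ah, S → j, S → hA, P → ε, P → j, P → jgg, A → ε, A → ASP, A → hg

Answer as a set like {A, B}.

Directly nullable (have an ε-rule): {A, P}.
Not nullable: S — each has a terminal in every rule's right-hand side or depends on a non-nullable symbol.

{A, P}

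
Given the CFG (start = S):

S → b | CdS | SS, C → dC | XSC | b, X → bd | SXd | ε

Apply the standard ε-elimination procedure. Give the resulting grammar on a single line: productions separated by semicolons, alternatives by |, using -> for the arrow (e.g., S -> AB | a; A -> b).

Nullable set: {X}.
C -> XSC: X nullable, giving SC | XSC.
Drop X -> ε.
X -> SXd: X nullable, giving SXd | Sd.
Unchanged (no nullable symbols): S -> CdS; S -> SS; S -> b; C -> b; C -> dC; X -> bd.

S -> b | SS | CdS; C -> b | SC | dC | XSC; X -> Sd | bd | SXd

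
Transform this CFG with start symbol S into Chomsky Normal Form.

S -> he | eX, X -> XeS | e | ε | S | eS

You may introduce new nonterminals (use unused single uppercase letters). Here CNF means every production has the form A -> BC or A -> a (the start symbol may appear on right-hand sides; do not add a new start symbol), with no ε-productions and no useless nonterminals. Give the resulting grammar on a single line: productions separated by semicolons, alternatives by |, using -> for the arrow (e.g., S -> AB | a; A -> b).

Nullable: {X}; after ε-elimination: S -> e | eX | he; X -> S | e | eS | XeS.
After unit-elimination: S -> e | eX | he; X -> e | eS | eX | he | XeS.
TERM: introduce A -> e, B -> h and substitute in every rule of length ≥2.
BIN: X -> XAS becomes X -> XC, C -> AS.

S -> e | AX | BA; A -> e; B -> h; C -> AS; X -> e | AS | AX | BA | XC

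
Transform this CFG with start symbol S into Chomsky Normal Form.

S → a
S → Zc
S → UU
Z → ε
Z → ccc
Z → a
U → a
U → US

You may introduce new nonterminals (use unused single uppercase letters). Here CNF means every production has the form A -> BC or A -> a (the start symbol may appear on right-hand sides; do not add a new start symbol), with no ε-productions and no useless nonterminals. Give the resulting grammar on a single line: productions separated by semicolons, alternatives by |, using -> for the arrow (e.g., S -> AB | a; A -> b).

Nullable: {Z}; after ε-elimination: S -> a | c | UU | Zc; U -> a | US; Z -> a | ccc.
No unit productions to eliminate.
TERM: introduce A -> c and substitute in every rule of length ≥2.
BIN: Z -> AAA becomes Z -> AB, B -> AA.

S -> a | c | UU | ZA; A -> c; B -> AA; U -> a | US; Z -> a | AB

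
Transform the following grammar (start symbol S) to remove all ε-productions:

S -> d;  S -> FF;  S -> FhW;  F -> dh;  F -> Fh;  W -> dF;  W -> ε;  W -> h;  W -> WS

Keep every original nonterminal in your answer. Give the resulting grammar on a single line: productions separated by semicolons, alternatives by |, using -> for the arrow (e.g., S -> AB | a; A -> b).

Nullable set: {W}.
S -> FhW: W nullable, giving Fh | FhW.
Drop W -> ε.
W -> WS: W nullable, giving S | WS.
Unchanged (no nullable symbols): S -> FF; S -> d; F -> Fh; F -> dh; W -> dF; W -> h.

S -> d | FF | Fh | FhW; F -> Fh | dh; W -> S | h | WS | dF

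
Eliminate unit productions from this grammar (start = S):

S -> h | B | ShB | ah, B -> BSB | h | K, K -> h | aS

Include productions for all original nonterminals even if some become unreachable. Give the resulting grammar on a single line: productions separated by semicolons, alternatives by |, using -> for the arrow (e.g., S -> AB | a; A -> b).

Unit productions: B->K, S->B.
Unit pairs (A ⇒* B via units): (B,K), (S,B), (S,K).
S: inherits non-unit rules of {B, K, S} → BSB | ShB | aS | ah | h.
B: inherits non-unit rules of {B, K} → BSB | aS | h.
K: inherits non-unit rules of {K} → aS | h.

S -> h | aS | ah | BSB | ShB; B -> h | aS | BSB; K -> h | aS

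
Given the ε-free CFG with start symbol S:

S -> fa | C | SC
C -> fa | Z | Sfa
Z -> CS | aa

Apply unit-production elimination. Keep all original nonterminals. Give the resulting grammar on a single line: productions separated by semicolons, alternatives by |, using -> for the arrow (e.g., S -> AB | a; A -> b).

Unit productions: C->Z, S->C.
Unit pairs (A ⇒* B via units): (C,Z), (S,C), (S,Z).
S: inherits non-unit rules of {C, S, Z} → CS | SC | Sfa | aa | fa.
C: inherits non-unit rules of {C, Z} → CS | Sfa | aa | fa.
Z: inherits non-unit rules of {Z} → CS | aa.

S -> CS | SC | aa | fa | Sfa; C -> CS | aa | fa | Sfa; Z -> CS | aa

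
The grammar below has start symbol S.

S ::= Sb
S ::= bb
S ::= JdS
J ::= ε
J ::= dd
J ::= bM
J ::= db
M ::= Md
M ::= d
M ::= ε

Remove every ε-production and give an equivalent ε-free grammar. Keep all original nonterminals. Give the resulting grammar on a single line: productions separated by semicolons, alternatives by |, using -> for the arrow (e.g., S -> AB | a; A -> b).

Nullable set: {J, M}.
S -> JdS: J nullable, giving JdS | dS.
Drop J -> ε.
J -> bM: M nullable, giving b | bM.
Drop M -> ε.
M -> Md: M nullable, giving Md | d.
Unchanged (no nullable symbols): S -> Sb; S -> bb; J -> db; J -> dd; M -> d.

S -> Sb | bb | dS | JdS; J -> b | bM | db | dd; M -> d | Md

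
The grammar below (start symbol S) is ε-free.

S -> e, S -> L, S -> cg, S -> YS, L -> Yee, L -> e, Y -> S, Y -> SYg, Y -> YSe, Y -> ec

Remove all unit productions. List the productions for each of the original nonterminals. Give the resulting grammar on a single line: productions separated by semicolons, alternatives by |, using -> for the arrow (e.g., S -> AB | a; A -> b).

S -> e | YS | cg | Yee; L -> e | Yee; Y -> e | YS | cg | ec | SYg | YSe | Yee

Unit productions: S->L, Y->S.
Unit pairs (A ⇒* B via units): (S,L), (Y,L), (Y,S).
S: inherits non-unit rules of {L, S} → YS | Yee | cg | e.
L: inherits non-unit rules of {L} → Yee | e.
Y: inherits non-unit rules of {L, S, Y} → SYg | YS | YSe | Yee | cg | e | ec.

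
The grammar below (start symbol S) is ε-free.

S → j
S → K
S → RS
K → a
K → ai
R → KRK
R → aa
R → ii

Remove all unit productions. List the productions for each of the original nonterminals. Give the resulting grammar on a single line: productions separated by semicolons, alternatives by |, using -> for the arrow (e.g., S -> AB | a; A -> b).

S -> a | j | RS | ai; K -> a | ai; R -> aa | ii | KRK

Unit productions: S->K.
Unit pairs (A ⇒* B via units): (S,K).
S: inherits non-unit rules of {K, S} → RS | a | ai | j.
K: inherits non-unit rules of {K} → a | ai.
R: inherits non-unit rules of {R} → KRK | aa | ii.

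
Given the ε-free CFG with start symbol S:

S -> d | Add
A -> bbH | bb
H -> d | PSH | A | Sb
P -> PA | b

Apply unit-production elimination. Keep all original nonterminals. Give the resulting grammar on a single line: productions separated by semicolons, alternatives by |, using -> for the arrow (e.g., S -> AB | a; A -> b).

Unit productions: H->A.
Unit pairs (A ⇒* B via units): (H,A).
S: inherits non-unit rules of {S} → Add | d.
A: inherits non-unit rules of {A} → bb | bbH.
H: inherits non-unit rules of {A, H} → PSH | Sb | bb | bbH | d.
P: inherits non-unit rules of {P} → PA | b.

S -> d | Add; A -> bb | bbH; H -> d | Sb | bb | PSH | bbH; P -> b | PA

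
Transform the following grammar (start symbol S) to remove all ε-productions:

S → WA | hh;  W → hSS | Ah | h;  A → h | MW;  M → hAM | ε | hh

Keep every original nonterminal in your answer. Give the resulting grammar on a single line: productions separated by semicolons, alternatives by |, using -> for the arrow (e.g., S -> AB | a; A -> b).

S -> WA | hh; A -> W | h | MW; M -> hA | hh | hAM; W -> h | Ah | hSS

Nullable set: {M}.
A -> MW: M nullable, giving MW | W.
Drop M -> ε.
M -> hAM: M nullable, giving hA | hAM.
Unchanged (no nullable symbols): S -> WA; S -> hh; A -> h; M -> hh; W -> Ah; W -> h; W -> hSS.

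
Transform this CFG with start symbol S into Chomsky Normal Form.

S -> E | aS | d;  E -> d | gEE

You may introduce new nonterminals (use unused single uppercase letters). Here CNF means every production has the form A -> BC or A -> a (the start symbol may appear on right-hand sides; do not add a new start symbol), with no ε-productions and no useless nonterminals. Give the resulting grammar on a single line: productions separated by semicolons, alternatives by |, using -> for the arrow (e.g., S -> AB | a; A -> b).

No ε-productions.
After unit-elimination: S -> d | aS | gEE; E -> d | gEE.
TERM: introduce B -> a, A -> g and substitute in every rule of length ≥2.
BIN: E -> AEE becomes E -> AC, C -> EE; S -> AEE becomes S -> AD, D -> EE.

S -> d | AD | BS; A -> g; B -> a; C -> EE; D -> EE; E -> d | AC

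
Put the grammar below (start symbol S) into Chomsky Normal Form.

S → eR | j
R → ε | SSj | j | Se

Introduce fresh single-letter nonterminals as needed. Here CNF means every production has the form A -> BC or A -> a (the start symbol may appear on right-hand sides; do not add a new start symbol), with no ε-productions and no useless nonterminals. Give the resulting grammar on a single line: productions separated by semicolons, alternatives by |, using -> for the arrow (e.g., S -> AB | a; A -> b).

S -> e | j | BR; A -> j; B -> e; C -> SA; R -> j | SB | SC

Nullable: {R}; after ε-elimination: S -> e | j | eR; R -> j | Se | SSj.
No unit productions to eliminate.
TERM: introduce B -> e, A -> j and substitute in every rule of length ≥2.
BIN: R -> SSA becomes R -> SC, C -> SA.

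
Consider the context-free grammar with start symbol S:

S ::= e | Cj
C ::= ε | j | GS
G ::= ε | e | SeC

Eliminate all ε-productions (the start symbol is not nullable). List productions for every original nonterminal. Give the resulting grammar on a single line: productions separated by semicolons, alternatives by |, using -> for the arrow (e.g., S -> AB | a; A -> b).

S -> e | j | Cj; C -> S | j | GS; G -> e | Se | SeC

Nullable set: {C, G}.
S -> Cj: C nullable, giving Cj | j.
Drop C -> ε.
C -> GS: G nullable, giving GS | S.
Drop G -> ε.
G -> SeC: C nullable, giving Se | SeC.
Unchanged (no nullable symbols): S -> e; C -> j; G -> e.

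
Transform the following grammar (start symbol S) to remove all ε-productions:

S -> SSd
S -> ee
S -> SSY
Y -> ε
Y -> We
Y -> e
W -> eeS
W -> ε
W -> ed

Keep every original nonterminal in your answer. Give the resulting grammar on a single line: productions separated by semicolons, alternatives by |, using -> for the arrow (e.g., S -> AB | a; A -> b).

Nullable set: {W, Y}.
S -> SSY: Y nullable, giving SS | SSY.
Drop W -> ε.
Drop Y -> ε.
Y -> We: W nullable, giving We | e.
Unchanged (no nullable symbols): S -> SSd; S -> ee; W -> ed; W -> eeS; Y -> e.

S -> SS | ee | SSY | SSd; W -> ed | eeS; Y -> e | We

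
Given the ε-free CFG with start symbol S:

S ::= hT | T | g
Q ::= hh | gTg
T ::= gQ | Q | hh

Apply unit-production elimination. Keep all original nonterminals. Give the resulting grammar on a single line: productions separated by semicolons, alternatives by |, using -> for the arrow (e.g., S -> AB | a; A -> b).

Unit productions: S->T, T->Q.
Unit pairs (A ⇒* B via units): (S,Q), (S,T), (T,Q).
S: inherits non-unit rules of {Q, S, T} → g | gQ | gTg | hT | hh.
Q: inherits non-unit rules of {Q} → gTg | hh.
T: inherits non-unit rules of {Q, T} → gQ | gTg | hh.

S -> g | gQ | hT | hh | gTg; Q -> hh | gTg; T -> gQ | hh | gTg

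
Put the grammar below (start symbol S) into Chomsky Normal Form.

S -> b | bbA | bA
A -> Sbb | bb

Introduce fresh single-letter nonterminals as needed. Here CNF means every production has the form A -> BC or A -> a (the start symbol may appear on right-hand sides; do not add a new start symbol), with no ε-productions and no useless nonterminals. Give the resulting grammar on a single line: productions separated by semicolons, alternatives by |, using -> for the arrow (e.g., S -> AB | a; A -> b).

S -> b | BA | BD; A -> BB | SC; B -> b; C -> BB; D -> BA

No ε-productions.
No unit productions to eliminate.
TERM: introduce B -> b and substitute in every rule of length ≥2.
BIN: A -> SBB becomes A -> SC, C -> BB; S -> BBA becomes S -> BD, D -> BA.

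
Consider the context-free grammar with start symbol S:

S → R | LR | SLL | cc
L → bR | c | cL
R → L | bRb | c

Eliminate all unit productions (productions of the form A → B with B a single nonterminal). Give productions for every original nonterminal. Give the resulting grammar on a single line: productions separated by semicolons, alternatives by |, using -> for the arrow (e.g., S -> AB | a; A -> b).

S -> c | LR | bR | cL | cc | SLL | bRb; L -> c | bR | cL; R -> c | bR | cL | bRb

Unit productions: R->L, S->R.
Unit pairs (A ⇒* B via units): (R,L), (S,L), (S,R).
S: inherits non-unit rules of {L, R, S} → LR | SLL | bR | bRb | c | cL | cc.
L: inherits non-unit rules of {L} → bR | c | cL.
R: inherits non-unit rules of {L, R} → bR | bRb | c | cL.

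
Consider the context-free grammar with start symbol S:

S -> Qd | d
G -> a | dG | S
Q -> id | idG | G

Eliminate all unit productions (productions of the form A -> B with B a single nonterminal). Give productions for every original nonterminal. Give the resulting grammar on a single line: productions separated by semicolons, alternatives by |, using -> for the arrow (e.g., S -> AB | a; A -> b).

Unit productions: G->S, Q->G.
Unit pairs (A ⇒* B via units): (G,S), (Q,G), (Q,S).
S: inherits non-unit rules of {S} → Qd | d.
G: inherits non-unit rules of {G, S} → Qd | a | d | dG.
Q: inherits non-unit rules of {G, Q, S} → Qd | a | d | dG | id | idG.

S -> d | Qd; G -> a | d | Qd | dG; Q -> a | d | Qd | dG | id | idG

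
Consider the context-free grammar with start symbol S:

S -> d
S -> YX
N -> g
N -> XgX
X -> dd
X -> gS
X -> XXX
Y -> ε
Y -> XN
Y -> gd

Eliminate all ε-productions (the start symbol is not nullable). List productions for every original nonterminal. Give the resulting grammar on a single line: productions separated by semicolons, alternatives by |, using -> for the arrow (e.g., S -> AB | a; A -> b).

Nullable set: {Y}.
S -> YX: Y nullable, giving X | YX.
Drop Y -> ε.
Unchanged (no nullable symbols): S -> d; N -> XgX; N -> g; X -> XXX; X -> dd; X -> gS; Y -> XN; Y -> gd.

S -> X | d | YX; N -> g | XgX; X -> dd | gS | XXX; Y -> XN | gd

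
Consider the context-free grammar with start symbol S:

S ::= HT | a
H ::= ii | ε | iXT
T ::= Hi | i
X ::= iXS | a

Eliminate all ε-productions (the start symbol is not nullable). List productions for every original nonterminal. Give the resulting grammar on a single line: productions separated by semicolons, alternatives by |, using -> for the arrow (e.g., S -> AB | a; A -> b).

Nullable set: {H}.
S -> HT: H nullable, giving HT | T.
Drop H -> ε.
T -> Hi: H nullable, giving Hi | i.
Unchanged (no nullable symbols): S -> a; H -> iXT; H -> ii; T -> i; X -> a; X -> iXS.

S -> T | a | HT; H -> ii | iXT; T -> i | Hi; X -> a | iXS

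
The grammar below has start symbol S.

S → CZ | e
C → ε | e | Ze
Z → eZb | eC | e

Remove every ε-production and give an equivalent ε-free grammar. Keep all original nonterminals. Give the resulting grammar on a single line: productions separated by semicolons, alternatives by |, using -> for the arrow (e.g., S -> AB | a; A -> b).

S -> Z | e | CZ; C -> e | Ze; Z -> e | eC | eZb

Nullable set: {C}.
S -> CZ: C nullable, giving CZ | Z.
Drop C -> ε.
Z -> eC: C nullable, giving e | eC.
Unchanged (no nullable symbols): S -> e; C -> Ze; C -> e; Z -> e; Z -> eZb.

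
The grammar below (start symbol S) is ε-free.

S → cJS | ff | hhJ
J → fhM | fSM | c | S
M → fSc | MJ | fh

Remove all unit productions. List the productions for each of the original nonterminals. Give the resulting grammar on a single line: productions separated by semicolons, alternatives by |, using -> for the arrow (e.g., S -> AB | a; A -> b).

S -> ff | cJS | hhJ; J -> c | ff | cJS | fSM | fhM | hhJ; M -> MJ | fh | fSc

Unit productions: J->S.
Unit pairs (A ⇒* B via units): (J,S).
S: inherits non-unit rules of {S} → cJS | ff | hhJ.
J: inherits non-unit rules of {J, S} → c | cJS | fSM | ff | fhM | hhJ.
M: inherits non-unit rules of {M} → MJ | fSc | fh.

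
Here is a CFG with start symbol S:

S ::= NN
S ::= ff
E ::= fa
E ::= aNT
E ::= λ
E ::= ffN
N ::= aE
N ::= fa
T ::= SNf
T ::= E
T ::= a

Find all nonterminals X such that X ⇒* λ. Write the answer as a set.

{E, T}

Directly nullable (have an ε-rule): {E}.
T is nullable via T -> E (every symbol on the right is already known nullable).
Not nullable: N, S — each has a terminal in every rule's right-hand side or depends on a non-nullable symbol.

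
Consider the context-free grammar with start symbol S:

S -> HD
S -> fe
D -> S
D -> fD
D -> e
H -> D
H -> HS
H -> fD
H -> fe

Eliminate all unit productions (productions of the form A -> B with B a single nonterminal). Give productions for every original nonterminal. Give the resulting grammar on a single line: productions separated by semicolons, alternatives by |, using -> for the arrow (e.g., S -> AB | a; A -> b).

S -> HD | fe; D -> e | HD | fD | fe; H -> e | HD | HS | fD | fe

Unit productions: D->S, H->D.
Unit pairs (A ⇒* B via units): (D,S), (H,D), (H,S).
S: inherits non-unit rules of {S} → HD | fe.
D: inherits non-unit rules of {D, S} → HD | e | fD | fe.
H: inherits non-unit rules of {D, H, S} → HD | HS | e | fD | fe.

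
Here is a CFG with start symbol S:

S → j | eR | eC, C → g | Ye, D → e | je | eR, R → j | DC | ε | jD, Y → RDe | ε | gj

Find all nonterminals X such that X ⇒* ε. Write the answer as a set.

{R, Y}

Directly nullable (have an ε-rule): {R, Y}.
Not nullable: C, D, S — each has a terminal in every rule's right-hand side or depends on a non-nullable symbol.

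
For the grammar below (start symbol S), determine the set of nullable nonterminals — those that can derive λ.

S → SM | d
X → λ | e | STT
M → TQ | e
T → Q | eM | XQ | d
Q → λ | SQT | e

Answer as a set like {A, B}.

Directly nullable (have an ε-rule): {Q, X}.
T is nullable via T -> Q (every symbol on the right is already known nullable).
M is nullable via M -> TQ (every symbol on the right is already known nullable).
Not nullable: S — each has a terminal in every rule's right-hand side or depends on a non-nullable symbol.

{M, Q, T, X}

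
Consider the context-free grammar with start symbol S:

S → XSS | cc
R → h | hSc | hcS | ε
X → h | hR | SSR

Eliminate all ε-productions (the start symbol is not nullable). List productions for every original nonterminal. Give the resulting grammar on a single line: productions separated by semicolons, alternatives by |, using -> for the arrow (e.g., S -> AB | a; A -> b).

S -> cc | XSS; R -> h | hSc | hcS; X -> h | SS | hR | SSR

Nullable set: {R}.
Drop R -> ε.
X -> SSR: R nullable, giving SS | SSR.
X -> hR: R nullable, giving h | hR.
Unchanged (no nullable symbols): S -> XSS; S -> cc; R -> h; R -> hSc; R -> hcS; X -> h.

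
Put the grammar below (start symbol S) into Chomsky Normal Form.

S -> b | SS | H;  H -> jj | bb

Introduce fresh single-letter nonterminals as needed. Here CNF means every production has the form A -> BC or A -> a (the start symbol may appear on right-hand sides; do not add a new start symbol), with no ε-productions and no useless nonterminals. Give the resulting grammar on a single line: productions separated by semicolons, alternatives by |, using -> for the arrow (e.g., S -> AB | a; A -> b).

No ε-productions.
After unit-elimination: S -> b | SS | bb | jj; H -> bb | jj.
TERM: introduce A -> b, B -> j and substitute in every rule of length ≥2.
Drop unreachable/unproductive: H.

S -> b | AA | BB | SS; A -> b; B -> j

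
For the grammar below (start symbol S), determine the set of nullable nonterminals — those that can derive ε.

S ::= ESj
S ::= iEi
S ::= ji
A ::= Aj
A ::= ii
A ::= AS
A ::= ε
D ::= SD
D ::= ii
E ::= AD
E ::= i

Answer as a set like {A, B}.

Directly nullable (have an ε-rule): {A}.
Not nullable: D, E, S — each has a terminal in every rule's right-hand side or depends on a non-nullable symbol.

{A}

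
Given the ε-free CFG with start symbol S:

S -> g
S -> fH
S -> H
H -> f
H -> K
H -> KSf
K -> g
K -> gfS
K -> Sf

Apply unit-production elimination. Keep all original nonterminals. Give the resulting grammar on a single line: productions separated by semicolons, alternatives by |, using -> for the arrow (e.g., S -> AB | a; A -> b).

S -> f | g | Sf | fH | KSf | gfS; H -> f | g | Sf | KSf | gfS; K -> g | Sf | gfS

Unit productions: H->K, S->H.
Unit pairs (A ⇒* B via units): (H,K), (S,H), (S,K).
S: inherits non-unit rules of {H, K, S} → KSf | Sf | f | fH | g | gfS.
H: inherits non-unit rules of {H, K} → KSf | Sf | f | g | gfS.
K: inherits non-unit rules of {K} → Sf | g | gfS.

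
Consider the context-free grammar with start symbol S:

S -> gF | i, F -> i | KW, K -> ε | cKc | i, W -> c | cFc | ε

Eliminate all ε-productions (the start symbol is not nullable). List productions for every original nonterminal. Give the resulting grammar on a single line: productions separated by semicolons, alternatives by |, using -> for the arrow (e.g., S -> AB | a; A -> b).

S -> g | i | gF; F -> K | W | i | KW; K -> i | cc | cKc; W -> c | cc | cFc

Nullable set: {F, K, W}.
S -> gF: F nullable, giving g | gF.
F -> KW: K, W nullable, giving K | KW | W.
Drop K -> ε.
K -> cKc: K nullable, giving cKc | cc.
Drop W -> ε.
W -> cFc: F nullable, giving cFc | cc.
Unchanged (no nullable symbols): S -> i; F -> i; K -> i; W -> c.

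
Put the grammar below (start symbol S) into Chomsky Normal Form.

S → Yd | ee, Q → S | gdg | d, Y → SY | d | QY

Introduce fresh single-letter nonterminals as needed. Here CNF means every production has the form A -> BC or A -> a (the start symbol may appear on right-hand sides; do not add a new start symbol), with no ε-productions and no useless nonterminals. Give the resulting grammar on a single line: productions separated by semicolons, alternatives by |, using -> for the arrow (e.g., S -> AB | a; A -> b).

No ε-productions.
After unit-elimination: S -> Yd | ee; Q -> d | Yd | ee | gdg; Y -> d | QY | SY.
TERM: introduce A -> d, B -> e, C -> g and substitute in every rule of length ≥2.
BIN: Q -> CAC becomes Q -> CD, D -> AC.

S -> BB | YA; A -> d; B -> e; C -> g; D -> AC; Q -> d | BB | CD | YA; Y -> d | QY | SY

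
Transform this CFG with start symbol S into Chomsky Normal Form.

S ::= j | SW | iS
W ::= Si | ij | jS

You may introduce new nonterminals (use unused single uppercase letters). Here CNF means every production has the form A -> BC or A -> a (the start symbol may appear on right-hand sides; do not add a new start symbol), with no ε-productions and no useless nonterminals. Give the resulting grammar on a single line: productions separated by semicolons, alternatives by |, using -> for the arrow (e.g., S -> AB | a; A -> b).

S -> j | AS | SW; A -> i; B -> j; W -> AB | BS | SA

No ε-productions.
No unit productions to eliminate.
TERM: introduce A -> i, B -> j and substitute in every rule of length ≥2.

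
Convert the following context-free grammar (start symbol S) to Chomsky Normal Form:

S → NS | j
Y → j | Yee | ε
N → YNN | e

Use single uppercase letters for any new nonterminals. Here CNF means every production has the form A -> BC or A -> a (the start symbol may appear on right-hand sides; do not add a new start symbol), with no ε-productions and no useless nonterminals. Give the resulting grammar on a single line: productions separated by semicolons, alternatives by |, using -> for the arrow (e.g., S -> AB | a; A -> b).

S -> j | NS; A -> e; B -> NN; C -> AA; N -> e | NN | YB; Y -> j | AA | YC

Nullable: {Y}; after ε-elimination: S -> j | NS; N -> e | NN | YNN; Y -> j | ee | Yee.
No unit productions to eliminate.
TERM: introduce A -> e and substitute in every rule of length ≥2.
BIN: N -> YNN becomes N -> YB, B -> NN; Y -> YAA becomes Y -> YC, C -> AA.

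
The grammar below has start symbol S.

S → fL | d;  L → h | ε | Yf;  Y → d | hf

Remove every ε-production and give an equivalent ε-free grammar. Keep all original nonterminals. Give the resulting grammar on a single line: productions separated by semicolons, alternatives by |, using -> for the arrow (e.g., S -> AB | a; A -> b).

Nullable set: {L}.
S -> fL: L nullable, giving f | fL.
Drop L -> ε.
Unchanged (no nullable symbols): S -> d; L -> Yf; L -> h; Y -> d; Y -> hf.

S -> d | f | fL; L -> h | Yf; Y -> d | hf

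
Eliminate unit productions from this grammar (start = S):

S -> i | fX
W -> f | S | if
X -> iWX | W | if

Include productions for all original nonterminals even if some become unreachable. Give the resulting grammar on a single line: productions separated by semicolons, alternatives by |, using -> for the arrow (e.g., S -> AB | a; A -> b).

S -> i | fX; W -> f | i | fX | if; X -> f | i | fX | if | iWX

Unit productions: W->S, X->W.
Unit pairs (A ⇒* B via units): (W,S), (X,S), (X,W).
S: inherits non-unit rules of {S} → fX | i.
W: inherits non-unit rules of {S, W} → f | fX | i | if.
X: inherits non-unit rules of {S, W, X} → f | fX | i | iWX | if.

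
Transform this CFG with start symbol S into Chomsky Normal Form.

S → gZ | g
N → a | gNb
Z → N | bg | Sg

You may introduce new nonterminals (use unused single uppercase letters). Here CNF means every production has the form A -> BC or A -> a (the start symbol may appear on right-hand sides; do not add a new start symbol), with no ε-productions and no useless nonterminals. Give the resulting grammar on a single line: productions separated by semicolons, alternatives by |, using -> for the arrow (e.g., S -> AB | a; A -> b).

S -> g | AZ; A -> g; B -> b; C -> NB; D -> NB; N -> a | AC; Z -> a | AD | BA | SA

No ε-productions.
After unit-elimination: S -> g | gZ; N -> a | gNb; Z -> a | Sg | bg | gNb.
TERM: introduce B -> b, A -> g and substitute in every rule of length ≥2.
BIN: N -> ANB becomes N -> AC, C -> NB; Z -> ANB becomes Z -> AD, D -> NB.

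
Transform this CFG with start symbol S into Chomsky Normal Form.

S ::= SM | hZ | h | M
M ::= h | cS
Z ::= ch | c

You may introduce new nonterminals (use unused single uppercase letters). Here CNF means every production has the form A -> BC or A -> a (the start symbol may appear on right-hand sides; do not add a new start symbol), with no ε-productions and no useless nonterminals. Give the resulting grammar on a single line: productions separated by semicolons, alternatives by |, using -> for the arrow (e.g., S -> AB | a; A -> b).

S -> h | AS | BZ | SM; A -> c; B -> h; M -> h | AS; Z -> c | AB

No ε-productions.
After unit-elimination: S -> h | SM | cS | hZ; M -> h | cS; Z -> c | ch.
TERM: introduce A -> c, B -> h and substitute in every rule of length ≥2.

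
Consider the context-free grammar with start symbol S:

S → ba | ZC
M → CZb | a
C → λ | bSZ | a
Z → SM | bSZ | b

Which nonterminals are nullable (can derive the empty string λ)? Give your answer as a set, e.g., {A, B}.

{C}

Directly nullable (have an ε-rule): {C}.
Not nullable: M, S, Z — each has a terminal in every rule's right-hand side or depends on a non-nullable symbol.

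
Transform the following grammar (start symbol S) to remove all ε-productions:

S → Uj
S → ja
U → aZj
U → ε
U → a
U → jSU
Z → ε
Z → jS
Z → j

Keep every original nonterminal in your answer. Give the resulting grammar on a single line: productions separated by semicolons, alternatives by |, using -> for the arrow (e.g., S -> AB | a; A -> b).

S -> j | Uj | ja; U -> a | aj | jS | aZj | jSU; Z -> j | jS

Nullable set: {U, Z}.
S -> Uj: U nullable, giving Uj | j.
Drop U -> ε.
U -> aZj: Z nullable, giving aZj | aj.
U -> jSU: U nullable, giving jS | jSU.
Drop Z -> ε.
Unchanged (no nullable symbols): S -> ja; U -> a; Z -> j; Z -> jS.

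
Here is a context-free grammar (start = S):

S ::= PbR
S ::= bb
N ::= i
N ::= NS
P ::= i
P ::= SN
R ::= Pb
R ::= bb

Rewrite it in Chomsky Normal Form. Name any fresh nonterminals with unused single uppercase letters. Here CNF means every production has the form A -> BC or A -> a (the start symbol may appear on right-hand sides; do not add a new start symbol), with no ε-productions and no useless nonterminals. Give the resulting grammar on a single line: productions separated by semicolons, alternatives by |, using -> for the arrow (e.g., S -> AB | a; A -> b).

No ε-productions.
No unit productions to eliminate.
TERM: introduce A -> b and substitute in every rule of length ≥2.
BIN: S -> PAR becomes S -> PB, B -> AR.

S -> AA | PB; A -> b; B -> AR; N -> i | NS; P -> i | SN; R -> AA | PA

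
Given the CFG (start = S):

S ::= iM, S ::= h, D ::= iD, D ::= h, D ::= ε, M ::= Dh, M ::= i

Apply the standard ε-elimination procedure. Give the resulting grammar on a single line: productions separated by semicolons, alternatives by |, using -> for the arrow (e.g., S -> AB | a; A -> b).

Nullable set: {D}.
Drop D -> ε.
D -> iD: D nullable, giving i | iD.
M -> Dh: D nullable, giving Dh | h.
Unchanged (no nullable symbols): S -> h; S -> iM; D -> h; M -> i.

S -> h | iM; D -> h | i | iD; M -> h | i | Dh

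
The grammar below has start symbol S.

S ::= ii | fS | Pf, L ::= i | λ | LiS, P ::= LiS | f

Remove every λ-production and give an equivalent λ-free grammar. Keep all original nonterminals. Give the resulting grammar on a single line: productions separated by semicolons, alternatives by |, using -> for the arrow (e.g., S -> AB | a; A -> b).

Nullable set: {L}.
Drop L -> λ.
L -> LiS: L nullable, giving LiS | iS.
P -> LiS: L nullable, giving LiS | iS.
Unchanged (no nullable symbols): S -> Pf; S -> fS; S -> ii; L -> i; P -> f.

S -> Pf | fS | ii; L -> i | iS | LiS; P -> f | iS | LiS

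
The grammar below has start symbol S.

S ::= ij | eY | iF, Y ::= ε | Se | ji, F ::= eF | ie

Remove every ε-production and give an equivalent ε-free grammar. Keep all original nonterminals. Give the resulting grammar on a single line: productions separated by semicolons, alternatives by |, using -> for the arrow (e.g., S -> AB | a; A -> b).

S -> e | eY | iF | ij; F -> eF | ie; Y -> Se | ji

Nullable set: {Y}.
S -> eY: Y nullable, giving e | eY.
Drop Y -> ε.
Unchanged (no nullable symbols): S -> iF; S -> ij; F -> eF; F -> ie; Y -> Se; Y -> ji.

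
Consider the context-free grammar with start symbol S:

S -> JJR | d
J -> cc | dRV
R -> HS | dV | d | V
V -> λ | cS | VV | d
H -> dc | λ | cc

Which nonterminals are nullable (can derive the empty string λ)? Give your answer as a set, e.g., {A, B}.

{H, R, V}

Directly nullable (have an ε-rule): {H, V}.
R is nullable via R -> V (every symbol on the right is already known nullable).
Not nullable: J, S — each has a terminal in every rule's right-hand side or depends on a non-nullable symbol.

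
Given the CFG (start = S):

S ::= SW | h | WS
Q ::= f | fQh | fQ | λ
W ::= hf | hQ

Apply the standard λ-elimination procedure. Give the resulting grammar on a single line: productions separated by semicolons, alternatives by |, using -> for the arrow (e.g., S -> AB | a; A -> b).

Nullable set: {Q}.
Drop Q -> λ.
Q -> fQ: Q nullable, giving f | fQ.
Q -> fQh: Q nullable, giving fQh | fh.
W -> hQ: Q nullable, giving h | hQ.
Unchanged (no nullable symbols): S -> SW; S -> WS; S -> h; Q -> f; W -> hf.

S -> h | SW | WS; Q -> f | fQ | fh | fQh; W -> h | hQ | hf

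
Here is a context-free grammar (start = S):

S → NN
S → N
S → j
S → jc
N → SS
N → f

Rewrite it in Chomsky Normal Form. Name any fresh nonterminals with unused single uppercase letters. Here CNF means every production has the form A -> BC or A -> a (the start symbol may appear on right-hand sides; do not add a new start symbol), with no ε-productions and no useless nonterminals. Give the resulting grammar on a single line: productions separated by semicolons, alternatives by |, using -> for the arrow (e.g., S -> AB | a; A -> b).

No ε-productions.
After unit-elimination: S -> f | j | NN | SS | jc; N -> f | SS.
TERM: introduce B -> c, A -> j and substitute in every rule of length ≥2.

S -> f | j | AB | NN | SS; A -> j; B -> c; N -> f | SS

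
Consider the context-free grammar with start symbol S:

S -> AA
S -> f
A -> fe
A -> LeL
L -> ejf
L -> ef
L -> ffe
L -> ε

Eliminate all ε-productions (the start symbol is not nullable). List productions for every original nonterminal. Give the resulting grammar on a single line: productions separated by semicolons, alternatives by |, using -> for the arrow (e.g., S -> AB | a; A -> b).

Nullable set: {L}.
A -> LeL: L, L nullable, giving Le | LeL | e | eL.
Drop L -> ε.
Unchanged (no nullable symbols): S -> AA; S -> f; A -> fe; L -> ef; L -> ejf; L -> ffe.

S -> f | AA; A -> e | Le | eL | fe | LeL; L -> ef | ejf | ffe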